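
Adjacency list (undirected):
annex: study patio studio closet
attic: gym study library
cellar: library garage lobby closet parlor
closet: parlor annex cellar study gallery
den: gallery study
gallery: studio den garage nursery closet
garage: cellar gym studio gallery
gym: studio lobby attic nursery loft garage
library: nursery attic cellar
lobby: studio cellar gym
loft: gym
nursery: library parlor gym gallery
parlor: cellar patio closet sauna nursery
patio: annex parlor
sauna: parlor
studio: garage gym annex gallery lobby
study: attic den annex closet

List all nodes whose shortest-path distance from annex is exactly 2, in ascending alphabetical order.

Level 0: annex
Level 1: closet, patio, studio, study
Level 2: attic, cellar, den, gallery, garage, gym, lobby, parlor
Level 3: library, loft, nursery, sauna

attic, cellar, den, gallery, garage, gym, lobby, parlor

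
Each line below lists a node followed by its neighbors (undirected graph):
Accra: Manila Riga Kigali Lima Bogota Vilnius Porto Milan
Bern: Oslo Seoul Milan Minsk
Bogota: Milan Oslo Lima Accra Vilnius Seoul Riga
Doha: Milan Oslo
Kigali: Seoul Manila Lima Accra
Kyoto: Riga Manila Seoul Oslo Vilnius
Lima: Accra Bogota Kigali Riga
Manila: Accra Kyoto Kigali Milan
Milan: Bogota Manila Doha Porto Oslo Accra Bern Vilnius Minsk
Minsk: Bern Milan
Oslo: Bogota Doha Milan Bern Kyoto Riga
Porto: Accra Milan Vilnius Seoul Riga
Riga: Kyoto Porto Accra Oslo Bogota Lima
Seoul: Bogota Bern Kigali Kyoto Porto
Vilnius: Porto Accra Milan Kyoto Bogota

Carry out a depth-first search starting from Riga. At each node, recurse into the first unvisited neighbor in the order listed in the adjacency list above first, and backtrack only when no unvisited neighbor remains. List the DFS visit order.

Visit Riga
Riga → Kyoto
Kyoto → Manila
Manila → Accra
Accra → Kigali
Kigali → Seoul
Seoul → Bogota
Bogota → Milan
Milan → Doha
Doha → Oslo
Oslo → Bern
Bern → Minsk
Milan → Porto
Porto → Vilnius
Bogota → Lima

Riga → Kyoto → Manila → Accra → Kigali → Seoul → Bogota → Milan → Doha → Oslo → Bern → Minsk → Porto → Vilnius → Lima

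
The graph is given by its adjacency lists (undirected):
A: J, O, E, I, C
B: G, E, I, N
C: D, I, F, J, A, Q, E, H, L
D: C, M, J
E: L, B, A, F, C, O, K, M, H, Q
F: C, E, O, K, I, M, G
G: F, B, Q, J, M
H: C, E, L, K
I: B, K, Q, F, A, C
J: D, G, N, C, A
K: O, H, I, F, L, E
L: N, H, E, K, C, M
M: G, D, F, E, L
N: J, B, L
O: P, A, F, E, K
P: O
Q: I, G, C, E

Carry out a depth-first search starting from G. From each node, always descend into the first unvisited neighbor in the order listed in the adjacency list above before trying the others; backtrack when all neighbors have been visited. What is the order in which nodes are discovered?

G, F, C, D, M, E, L, N, J, A, O, P, K, H, I, B, Q

Visit G
G → F
F → C
C → D
D → M
M → E
E → L
L → N
N → J
J → A
A → O
O → P
O → K
K → H
K → I
I → B
I → Q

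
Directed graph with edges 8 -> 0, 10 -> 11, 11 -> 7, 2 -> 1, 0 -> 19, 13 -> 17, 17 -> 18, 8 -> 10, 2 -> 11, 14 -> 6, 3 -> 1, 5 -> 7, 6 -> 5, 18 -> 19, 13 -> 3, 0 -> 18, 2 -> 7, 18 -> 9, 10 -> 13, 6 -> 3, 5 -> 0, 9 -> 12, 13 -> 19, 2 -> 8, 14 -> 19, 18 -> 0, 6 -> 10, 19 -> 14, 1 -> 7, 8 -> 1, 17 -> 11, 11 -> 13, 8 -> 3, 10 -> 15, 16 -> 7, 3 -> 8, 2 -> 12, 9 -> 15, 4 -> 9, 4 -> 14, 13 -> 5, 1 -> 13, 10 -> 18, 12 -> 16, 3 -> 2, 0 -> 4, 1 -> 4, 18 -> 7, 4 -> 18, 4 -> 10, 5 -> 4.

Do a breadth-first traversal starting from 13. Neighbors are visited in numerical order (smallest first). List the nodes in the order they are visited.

13 3 5 17 19 1 2 8 0 4 7 11 18 14 12 10 9 6 16 15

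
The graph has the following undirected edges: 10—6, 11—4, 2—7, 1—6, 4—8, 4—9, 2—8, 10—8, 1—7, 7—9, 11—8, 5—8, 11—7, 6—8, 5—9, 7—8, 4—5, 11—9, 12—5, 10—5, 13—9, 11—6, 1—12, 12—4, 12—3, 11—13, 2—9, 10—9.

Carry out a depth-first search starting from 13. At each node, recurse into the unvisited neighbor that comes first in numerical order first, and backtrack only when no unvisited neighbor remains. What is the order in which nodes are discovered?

13 -> 9 -> 2 -> 7 -> 1 -> 6 -> 8 -> 4 -> 5 -> 10 -> 12 -> 3 -> 11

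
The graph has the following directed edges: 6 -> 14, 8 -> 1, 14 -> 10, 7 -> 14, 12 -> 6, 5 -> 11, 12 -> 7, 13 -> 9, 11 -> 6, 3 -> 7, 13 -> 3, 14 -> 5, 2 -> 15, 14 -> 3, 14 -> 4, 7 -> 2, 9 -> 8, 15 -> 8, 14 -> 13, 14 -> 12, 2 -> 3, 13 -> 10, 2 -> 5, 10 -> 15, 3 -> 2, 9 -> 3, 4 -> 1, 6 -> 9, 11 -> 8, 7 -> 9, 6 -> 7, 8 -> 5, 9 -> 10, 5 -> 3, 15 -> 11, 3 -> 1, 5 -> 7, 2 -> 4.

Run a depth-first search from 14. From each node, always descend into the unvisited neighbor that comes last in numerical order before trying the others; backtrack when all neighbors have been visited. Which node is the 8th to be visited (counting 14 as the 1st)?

7

Visit 14
14 → 13
13 → 10
10 → 15
15 → 11
11 → 8
8 → 5
5 → 7
7 → 9
9 → 3
3 → 2
2 → 4
4 → 1
11 → 6
14 → 12

Visit order: 14, 13, 10, 15, 11, 8, 5, 7, 9, 3, 2, 4, 1, 6, 12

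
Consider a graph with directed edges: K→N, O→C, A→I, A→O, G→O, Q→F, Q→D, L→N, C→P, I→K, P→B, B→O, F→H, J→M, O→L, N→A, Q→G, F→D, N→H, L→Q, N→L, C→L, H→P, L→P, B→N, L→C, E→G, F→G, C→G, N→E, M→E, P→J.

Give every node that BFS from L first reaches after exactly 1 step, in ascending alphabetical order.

C, N, P, Q

Level 0: L
Level 1: C, N, P, Q
Level 2: A, B, D, E, F, G, H, J
Level 3: I, M, O
Level 4: K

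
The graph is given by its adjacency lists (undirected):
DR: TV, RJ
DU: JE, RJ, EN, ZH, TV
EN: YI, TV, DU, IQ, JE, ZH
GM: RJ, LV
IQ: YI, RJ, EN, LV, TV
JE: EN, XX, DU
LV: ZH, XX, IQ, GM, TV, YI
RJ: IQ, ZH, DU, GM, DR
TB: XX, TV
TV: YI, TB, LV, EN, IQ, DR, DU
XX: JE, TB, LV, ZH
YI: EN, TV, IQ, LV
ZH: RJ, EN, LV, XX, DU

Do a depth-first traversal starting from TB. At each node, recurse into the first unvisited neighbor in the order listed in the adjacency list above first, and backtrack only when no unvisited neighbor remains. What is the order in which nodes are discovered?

Visit TB
TB → XX
XX → JE
JE → EN
EN → YI
YI → TV
TV → LV
LV → ZH
ZH → RJ
RJ → IQ
RJ → DU
RJ → GM
RJ → DR

TB, XX, JE, EN, YI, TV, LV, ZH, RJ, IQ, DU, GM, DR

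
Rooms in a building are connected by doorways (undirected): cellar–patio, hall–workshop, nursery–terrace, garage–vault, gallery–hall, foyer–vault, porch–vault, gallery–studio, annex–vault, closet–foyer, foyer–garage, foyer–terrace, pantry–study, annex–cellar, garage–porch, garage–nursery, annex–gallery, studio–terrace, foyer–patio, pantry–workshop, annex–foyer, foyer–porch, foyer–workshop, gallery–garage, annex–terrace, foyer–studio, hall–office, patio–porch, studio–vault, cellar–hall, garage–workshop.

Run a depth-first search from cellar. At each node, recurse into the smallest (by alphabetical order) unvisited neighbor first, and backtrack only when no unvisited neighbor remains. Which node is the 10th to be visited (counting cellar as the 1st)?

pantry

Visit cellar
cellar → annex
annex → foyer
foyer → closet
foyer → garage
garage → gallery
gallery → hall
hall → office
hall → workshop
workshop → pantry
pantry → study
gallery → studio
studio → terrace
terrace → nursery
studio → vault
vault → porch
porch → patio

Visit order: cellar, annex, foyer, closet, garage, gallery, hall, office, workshop, pantry, study, studio, terrace, nursery, vault, porch, patio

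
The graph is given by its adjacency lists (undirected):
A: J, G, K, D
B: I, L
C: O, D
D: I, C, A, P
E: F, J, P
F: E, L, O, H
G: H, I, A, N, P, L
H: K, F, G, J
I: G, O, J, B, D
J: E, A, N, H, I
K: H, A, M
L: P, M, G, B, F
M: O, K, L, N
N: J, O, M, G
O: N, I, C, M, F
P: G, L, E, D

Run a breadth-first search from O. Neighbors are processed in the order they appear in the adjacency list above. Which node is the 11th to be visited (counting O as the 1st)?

K

Visit O; enqueue N, I, C, M, F → queue [N, I, C, M, F]
Visit N; enqueue J, G → queue [I, C, M, F, J, G]
Visit I; enqueue B, D → queue [C, M, F, J, G, B, D]
Visit C → queue [M, F, J, G, B, D]
Visit M; enqueue K, L → queue [F, J, G, B, D, K, L]
Visit F; enqueue E, H → queue [J, G, B, D, K, L, E, H]
Visit J; enqueue A → queue [G, B, D, K, L, E, H, A]
Visit G; enqueue P → queue [B, D, K, L, E, H, A, P]
Visit B → queue [D, K, L, E, H, A, P]
Visit D → queue [K, L, E, H, A, P]
Visit K → queue [L, E, H, A, P]
Visit L → queue [E, H, A, P]
Visit E → queue [H, A, P]
Visit H → queue [A, P]
Visit A → queue [P]
Visit P → queue []

Visit order: O, N, I, C, M, F, J, G, B, D, K, L, E, H, A, P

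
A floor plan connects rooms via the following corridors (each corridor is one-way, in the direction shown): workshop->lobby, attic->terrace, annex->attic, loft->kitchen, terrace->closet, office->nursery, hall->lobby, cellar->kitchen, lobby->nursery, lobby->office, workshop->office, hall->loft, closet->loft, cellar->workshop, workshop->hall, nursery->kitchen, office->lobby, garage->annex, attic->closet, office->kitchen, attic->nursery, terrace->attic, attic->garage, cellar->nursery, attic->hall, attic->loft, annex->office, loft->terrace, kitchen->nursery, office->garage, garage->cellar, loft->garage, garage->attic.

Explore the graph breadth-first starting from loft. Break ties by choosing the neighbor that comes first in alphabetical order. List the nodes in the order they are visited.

Visit loft; enqueue garage, kitchen, terrace → queue [garage, kitchen, terrace]
Visit garage; enqueue annex, attic, cellar → queue [kitchen, terrace, annex, attic, cellar]
Visit kitchen; enqueue nursery → queue [terrace, annex, attic, cellar, nursery]
Visit terrace; enqueue closet → queue [annex, attic, cellar, nursery, closet]
Visit annex; enqueue office → queue [attic, cellar, nursery, closet, office]
Visit attic; enqueue hall → queue [cellar, nursery, closet, office, hall]
Visit cellar; enqueue workshop → queue [nursery, closet, office, hall, workshop]
Visit nursery → queue [closet, office, hall, workshop]
Visit closet → queue [office, hall, workshop]
Visit office; enqueue lobby → queue [hall, workshop, lobby]
Visit hall → queue [workshop, lobby]
Visit workshop → queue [lobby]
Visit lobby → queue []

loft -> garage -> kitchen -> terrace -> annex -> attic -> cellar -> nursery -> closet -> office -> hall -> workshop -> lobby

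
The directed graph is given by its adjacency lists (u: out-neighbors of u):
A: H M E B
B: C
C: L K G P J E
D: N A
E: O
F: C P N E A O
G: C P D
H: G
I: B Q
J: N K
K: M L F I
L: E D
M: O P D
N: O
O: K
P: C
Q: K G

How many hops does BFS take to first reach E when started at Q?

3

Level 0: Q
Level 1: G, K
Level 2: C, D, F, I, L, M, P
Level 3: A, B, E, J, N, O
Level 4: H
E first appears at level 3.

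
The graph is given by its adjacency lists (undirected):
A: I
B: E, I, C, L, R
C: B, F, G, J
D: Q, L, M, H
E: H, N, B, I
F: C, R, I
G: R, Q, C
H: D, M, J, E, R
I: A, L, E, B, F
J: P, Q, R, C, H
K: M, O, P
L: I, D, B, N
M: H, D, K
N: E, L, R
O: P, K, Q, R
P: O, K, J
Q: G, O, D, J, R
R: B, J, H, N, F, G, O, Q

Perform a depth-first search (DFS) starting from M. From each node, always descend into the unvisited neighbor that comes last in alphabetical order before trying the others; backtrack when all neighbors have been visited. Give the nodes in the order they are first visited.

Visit M
M → K
K → P
P → O
O → R
R → Q
Q → J
J → H
H → E
E → N
N → L
L → I
I → F
F → C
C → G
C → B
I → A
L → D

M, K, P, O, R, Q, J, H, E, N, L, I, F, C, G, B, A, D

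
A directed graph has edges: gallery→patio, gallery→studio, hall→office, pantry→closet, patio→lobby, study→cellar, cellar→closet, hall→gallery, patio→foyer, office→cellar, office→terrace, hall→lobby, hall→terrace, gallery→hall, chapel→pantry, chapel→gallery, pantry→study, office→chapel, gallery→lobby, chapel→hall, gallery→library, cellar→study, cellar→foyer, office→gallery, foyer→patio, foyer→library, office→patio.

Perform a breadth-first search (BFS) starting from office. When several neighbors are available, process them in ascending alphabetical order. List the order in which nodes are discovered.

office cellar chapel gallery patio terrace closet foyer study hall pantry library lobby studio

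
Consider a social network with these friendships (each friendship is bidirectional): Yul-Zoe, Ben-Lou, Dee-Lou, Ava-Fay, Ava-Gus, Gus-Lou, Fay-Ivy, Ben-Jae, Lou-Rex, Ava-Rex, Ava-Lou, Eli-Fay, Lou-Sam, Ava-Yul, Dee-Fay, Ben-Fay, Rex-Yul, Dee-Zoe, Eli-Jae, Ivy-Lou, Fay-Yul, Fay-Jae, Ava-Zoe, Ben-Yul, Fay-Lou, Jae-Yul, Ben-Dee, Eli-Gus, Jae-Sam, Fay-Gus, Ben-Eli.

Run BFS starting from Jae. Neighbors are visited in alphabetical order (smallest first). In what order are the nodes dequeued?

Visit Jae; enqueue Ben, Eli, Fay, Sam, Yul → queue [Ben, Eli, Fay, Sam, Yul]
Visit Ben; enqueue Dee, Lou → queue [Eli, Fay, Sam, Yul, Dee, Lou]
Visit Eli; enqueue Gus → queue [Fay, Sam, Yul, Dee, Lou, Gus]
Visit Fay; enqueue Ava, Ivy → queue [Sam, Yul, Dee, Lou, Gus, Ava, Ivy]
Visit Sam → queue [Yul, Dee, Lou, Gus, Ava, Ivy]
Visit Yul; enqueue Rex, Zoe → queue [Dee, Lou, Gus, Ava, Ivy, Rex, Zoe]
Visit Dee → queue [Lou, Gus, Ava, Ivy, Rex, Zoe]
Visit Lou → queue [Gus, Ava, Ivy, Rex, Zoe]
Visit Gus → queue [Ava, Ivy, Rex, Zoe]
Visit Ava → queue [Ivy, Rex, Zoe]
Visit Ivy → queue [Rex, Zoe]
Visit Rex → queue [Zoe]
Visit Zoe → queue []

Jae Ben Eli Fay Sam Yul Dee Lou Gus Ava Ivy Rex Zoe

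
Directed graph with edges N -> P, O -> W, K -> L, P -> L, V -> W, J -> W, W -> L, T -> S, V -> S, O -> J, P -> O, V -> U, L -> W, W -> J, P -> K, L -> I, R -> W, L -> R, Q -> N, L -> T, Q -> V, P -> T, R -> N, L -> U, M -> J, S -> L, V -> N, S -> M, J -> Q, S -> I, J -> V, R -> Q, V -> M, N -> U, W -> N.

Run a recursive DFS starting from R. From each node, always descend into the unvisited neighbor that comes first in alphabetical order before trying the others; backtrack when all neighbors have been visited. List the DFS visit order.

R, N, P, K, L, I, T, S, M, J, Q, V, U, W, O

Visit R
R → N
N → P
P → K
K → L
L → I
L → T
T → S
S → M
M → J
J → Q
Q → V
V → U
V → W
P → O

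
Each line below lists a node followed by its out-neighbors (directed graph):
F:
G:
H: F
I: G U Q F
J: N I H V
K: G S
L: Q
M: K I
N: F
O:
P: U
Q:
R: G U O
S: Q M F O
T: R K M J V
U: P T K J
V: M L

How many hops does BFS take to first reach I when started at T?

2

Level 0: T
Level 1: J, K, M, R, V
Level 2: G, H, I, L, N, O, S, U
Level 3: F, P, Q
I first appears at level 2.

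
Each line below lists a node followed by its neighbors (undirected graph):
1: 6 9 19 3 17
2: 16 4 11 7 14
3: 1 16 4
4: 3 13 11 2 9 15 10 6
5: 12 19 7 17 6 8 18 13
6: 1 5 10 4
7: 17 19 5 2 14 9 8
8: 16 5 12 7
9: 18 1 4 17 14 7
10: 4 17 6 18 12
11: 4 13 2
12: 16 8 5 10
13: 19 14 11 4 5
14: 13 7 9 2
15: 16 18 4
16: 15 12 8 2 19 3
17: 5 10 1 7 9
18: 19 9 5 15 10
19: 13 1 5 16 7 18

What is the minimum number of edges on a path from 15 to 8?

Level 0: 15
Level 1: 4, 16, 18
Level 2: 2, 3, 5, 6, 8, 9, 10, 11, 12, 13, 19
Level 3: 1, 7, 14, 17
8 first appears at level 2.

2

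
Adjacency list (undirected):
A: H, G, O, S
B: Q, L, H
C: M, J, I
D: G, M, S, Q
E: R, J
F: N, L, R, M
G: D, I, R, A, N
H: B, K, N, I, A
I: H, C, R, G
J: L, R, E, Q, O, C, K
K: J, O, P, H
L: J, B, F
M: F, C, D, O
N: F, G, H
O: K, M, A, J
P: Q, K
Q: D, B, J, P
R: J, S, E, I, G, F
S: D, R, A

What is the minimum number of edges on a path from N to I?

2

Level 0: N
Level 1: F, G, H
Level 2: A, B, D, I, K, L, M, R
Level 3: C, E, J, O, P, Q, S
I first appears at level 2.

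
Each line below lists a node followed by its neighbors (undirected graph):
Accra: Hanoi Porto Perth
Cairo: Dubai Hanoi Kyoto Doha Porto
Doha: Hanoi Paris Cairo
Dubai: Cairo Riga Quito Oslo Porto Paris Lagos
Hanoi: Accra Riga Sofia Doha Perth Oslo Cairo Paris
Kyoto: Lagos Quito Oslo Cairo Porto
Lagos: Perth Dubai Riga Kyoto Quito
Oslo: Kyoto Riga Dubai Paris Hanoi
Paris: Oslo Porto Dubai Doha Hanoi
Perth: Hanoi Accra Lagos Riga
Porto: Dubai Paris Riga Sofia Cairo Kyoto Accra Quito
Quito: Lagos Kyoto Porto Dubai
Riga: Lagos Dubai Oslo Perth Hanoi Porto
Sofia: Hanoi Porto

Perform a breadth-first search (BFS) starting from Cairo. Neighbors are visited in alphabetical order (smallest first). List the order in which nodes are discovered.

Cairo Doha Dubai Hanoi Kyoto Porto Paris Lagos Oslo Quito Riga Accra Perth Sofia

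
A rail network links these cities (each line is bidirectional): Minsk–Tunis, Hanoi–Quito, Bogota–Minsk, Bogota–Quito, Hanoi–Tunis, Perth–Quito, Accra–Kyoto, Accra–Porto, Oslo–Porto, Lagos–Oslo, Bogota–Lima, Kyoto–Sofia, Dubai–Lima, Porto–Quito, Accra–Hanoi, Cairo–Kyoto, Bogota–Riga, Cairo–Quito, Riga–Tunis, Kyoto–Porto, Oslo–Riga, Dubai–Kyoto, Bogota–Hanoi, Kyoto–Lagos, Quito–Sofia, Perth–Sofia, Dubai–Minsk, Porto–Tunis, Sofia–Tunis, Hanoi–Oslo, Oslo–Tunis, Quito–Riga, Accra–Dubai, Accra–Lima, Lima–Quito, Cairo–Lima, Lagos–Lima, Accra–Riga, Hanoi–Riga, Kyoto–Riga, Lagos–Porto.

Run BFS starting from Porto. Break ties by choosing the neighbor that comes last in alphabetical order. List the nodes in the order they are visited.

Porto → Tunis → Quito → Oslo → Lagos → Kyoto → Accra → Sofia → Riga → Minsk → Hanoi → Perth → Lima → Cairo → Bogota → Dubai

Visit Porto; enqueue Tunis, Quito, Oslo, Lagos, Kyoto, Accra → queue [Tunis, Quito, Oslo, Lagos, Kyoto, Accra]
Visit Tunis; enqueue Sofia, Riga, Minsk, Hanoi → queue [Quito, Oslo, Lagos, Kyoto, Accra, Sofia, Riga, Minsk, Hanoi]
Visit Quito; enqueue Perth, Lima, Cairo, Bogota → queue [Oslo, Lagos, Kyoto, Accra, Sofia, Riga, Minsk, Hanoi, Perth, Lima, Cairo, Bogota]
Visit Oslo → queue [Lagos, Kyoto, Accra, Sofia, Riga, Minsk, Hanoi, Perth, Lima, Cairo, Bogota]
Visit Lagos → queue [Kyoto, Accra, Sofia, Riga, Minsk, Hanoi, Perth, Lima, Cairo, Bogota]
Visit Kyoto; enqueue Dubai → queue [Accra, Sofia, Riga, Minsk, Hanoi, Perth, Lima, Cairo, Bogota, Dubai]
Visit Accra → queue [Sofia, Riga, Minsk, Hanoi, Perth, Lima, Cairo, Bogota, Dubai]
Visit Sofia → queue [Riga, Minsk, Hanoi, Perth, Lima, Cairo, Bogota, Dubai]
Visit Riga → queue [Minsk, Hanoi, Perth, Lima, Cairo, Bogota, Dubai]
Visit Minsk → queue [Hanoi, Perth, Lima, Cairo, Bogota, Dubai]
Visit Hanoi → queue [Perth, Lima, Cairo, Bogota, Dubai]
Visit Perth → queue [Lima, Cairo, Bogota, Dubai]
Visit Lima → queue [Cairo, Bogota, Dubai]
Visit Cairo → queue [Bogota, Dubai]
Visit Bogota → queue [Dubai]
Visit Dubai → queue []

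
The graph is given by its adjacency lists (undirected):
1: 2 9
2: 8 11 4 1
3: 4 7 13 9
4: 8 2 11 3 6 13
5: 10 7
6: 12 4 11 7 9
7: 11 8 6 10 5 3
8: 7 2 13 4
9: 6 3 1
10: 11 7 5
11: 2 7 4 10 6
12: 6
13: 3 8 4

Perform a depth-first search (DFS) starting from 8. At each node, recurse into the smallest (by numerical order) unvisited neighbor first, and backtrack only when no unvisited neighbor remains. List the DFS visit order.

8 -> 2 -> 1 -> 9 -> 3 -> 4 -> 6 -> 7 -> 5 -> 10 -> 11 -> 12 -> 13

Visit 8
8 → 2
2 → 1
1 → 9
9 → 3
3 → 4
4 → 6
6 → 7
7 → 5
5 → 10
10 → 11
6 → 12
4 → 13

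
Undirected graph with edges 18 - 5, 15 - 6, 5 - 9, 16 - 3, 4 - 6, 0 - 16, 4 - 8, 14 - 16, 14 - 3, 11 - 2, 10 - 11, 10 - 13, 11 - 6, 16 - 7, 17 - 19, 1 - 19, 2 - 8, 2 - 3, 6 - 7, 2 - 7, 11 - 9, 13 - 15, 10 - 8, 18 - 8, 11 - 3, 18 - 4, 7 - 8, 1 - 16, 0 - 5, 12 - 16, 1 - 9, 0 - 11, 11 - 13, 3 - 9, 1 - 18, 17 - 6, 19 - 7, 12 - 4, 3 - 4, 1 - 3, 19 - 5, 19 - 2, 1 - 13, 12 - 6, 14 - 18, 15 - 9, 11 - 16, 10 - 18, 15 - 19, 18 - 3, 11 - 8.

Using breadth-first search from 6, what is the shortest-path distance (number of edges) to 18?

Level 0: 6
Level 1: 4, 7, 11, 12, 15, 17
Level 2: 0, 2, 3, 8, 9, 10, 13, 16, 18, 19
Level 3: 1, 5, 14
18 first appears at level 2.

2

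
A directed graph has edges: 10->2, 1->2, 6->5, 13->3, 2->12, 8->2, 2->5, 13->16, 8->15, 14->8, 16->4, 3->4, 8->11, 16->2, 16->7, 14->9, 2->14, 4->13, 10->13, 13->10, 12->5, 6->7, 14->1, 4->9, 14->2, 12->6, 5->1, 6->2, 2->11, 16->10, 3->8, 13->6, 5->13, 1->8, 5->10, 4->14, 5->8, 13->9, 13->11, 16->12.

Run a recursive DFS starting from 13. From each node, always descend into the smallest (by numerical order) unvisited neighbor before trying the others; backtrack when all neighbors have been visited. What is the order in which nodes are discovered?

Visit 13
13 → 3
3 → 4
4 → 9
4 → 14
14 → 1
1 → 2
2 → 5
5 → 8
8 → 11
8 → 15
5 → 10
2 → 12
12 → 6
6 → 7
13 → 16

13 → 3 → 4 → 9 → 14 → 1 → 2 → 5 → 8 → 11 → 15 → 10 → 12 → 6 → 7 → 16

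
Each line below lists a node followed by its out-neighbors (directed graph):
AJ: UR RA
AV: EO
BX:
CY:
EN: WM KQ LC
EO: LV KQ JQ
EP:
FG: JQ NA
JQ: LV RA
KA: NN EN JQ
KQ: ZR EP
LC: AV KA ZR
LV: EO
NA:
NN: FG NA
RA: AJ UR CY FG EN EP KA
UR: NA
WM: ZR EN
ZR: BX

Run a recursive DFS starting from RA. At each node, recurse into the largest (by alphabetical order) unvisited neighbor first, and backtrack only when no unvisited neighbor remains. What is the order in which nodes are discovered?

Visit RA
RA → UR
UR → NA
RA → KA
KA → NN
NN → FG
FG → JQ
JQ → LV
LV → EO
EO → KQ
KQ → ZR
ZR → BX
KQ → EP
KA → EN
EN → WM
EN → LC
LC → AV
RA → CY
RA → AJ

RA UR NA KA NN FG JQ LV EO KQ ZR BX EP EN WM LC AV CY AJ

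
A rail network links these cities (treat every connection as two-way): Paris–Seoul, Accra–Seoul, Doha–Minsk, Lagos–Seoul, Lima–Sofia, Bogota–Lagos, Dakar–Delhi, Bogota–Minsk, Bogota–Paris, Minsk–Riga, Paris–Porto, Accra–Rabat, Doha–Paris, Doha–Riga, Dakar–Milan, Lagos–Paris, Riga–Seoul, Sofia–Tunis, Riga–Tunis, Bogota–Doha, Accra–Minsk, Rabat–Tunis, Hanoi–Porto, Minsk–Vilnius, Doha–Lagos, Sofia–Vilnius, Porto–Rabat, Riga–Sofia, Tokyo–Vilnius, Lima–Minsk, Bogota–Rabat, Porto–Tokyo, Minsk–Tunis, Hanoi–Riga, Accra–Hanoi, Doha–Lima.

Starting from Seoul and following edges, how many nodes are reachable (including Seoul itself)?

16

BFS from Seoul visits: Seoul, Riga, Paris, Lagos, Accra, Tunis, Sofia, Minsk, Hanoi, Doha, Porto, Bogota, Rabat, Vilnius, Lima, Tokyo
Reachable nodes: 16 of 19 total.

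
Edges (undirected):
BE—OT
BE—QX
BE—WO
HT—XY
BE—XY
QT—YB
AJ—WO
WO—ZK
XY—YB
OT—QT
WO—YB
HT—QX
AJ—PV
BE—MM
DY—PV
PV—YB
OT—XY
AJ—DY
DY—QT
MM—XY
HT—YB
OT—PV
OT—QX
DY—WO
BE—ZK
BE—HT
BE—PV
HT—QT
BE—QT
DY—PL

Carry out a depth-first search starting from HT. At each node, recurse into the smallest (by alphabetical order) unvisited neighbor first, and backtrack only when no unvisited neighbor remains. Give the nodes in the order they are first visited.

HT -> BE -> MM -> XY -> OT -> PV -> AJ -> DY -> PL -> QT -> YB -> WO -> ZK -> QX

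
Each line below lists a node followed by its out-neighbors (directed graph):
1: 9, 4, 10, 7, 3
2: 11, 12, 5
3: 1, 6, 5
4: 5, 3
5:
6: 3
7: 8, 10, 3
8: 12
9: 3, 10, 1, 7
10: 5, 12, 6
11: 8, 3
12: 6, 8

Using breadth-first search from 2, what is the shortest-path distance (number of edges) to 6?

2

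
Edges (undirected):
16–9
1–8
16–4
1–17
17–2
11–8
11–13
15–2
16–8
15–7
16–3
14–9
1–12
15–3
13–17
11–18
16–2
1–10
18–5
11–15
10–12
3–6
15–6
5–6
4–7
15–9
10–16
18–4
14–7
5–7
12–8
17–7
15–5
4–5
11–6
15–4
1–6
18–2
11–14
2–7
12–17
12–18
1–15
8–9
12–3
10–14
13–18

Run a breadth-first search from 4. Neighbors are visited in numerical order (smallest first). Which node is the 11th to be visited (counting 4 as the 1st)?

1

Visit 4; enqueue 5, 7, 15, 16, 18 → queue [5, 7, 15, 16, 18]
Visit 5; enqueue 6 → queue [7, 15, 16, 18, 6]
Visit 7; enqueue 2, 14, 17 → queue [15, 16, 18, 6, 2, 14, 17]
Visit 15; enqueue 1, 3, 9, 11 → queue [16, 18, 6, 2, 14, 17, 1, 3, 9, 11]
Visit 16; enqueue 8, 10 → queue [18, 6, 2, 14, 17, 1, 3, 9, 11, 8, 10]
Visit 18; enqueue 12, 13 → queue [6, 2, 14, 17, 1, 3, 9, 11, 8, 10, 12, 13]
Visit 6 → queue [2, 14, 17, 1, 3, 9, 11, 8, 10, 12, 13]
Visit 2 → queue [14, 17, 1, 3, 9, 11, 8, 10, 12, 13]
Visit 14 → queue [17, 1, 3, 9, 11, 8, 10, 12, 13]
Visit 17 → queue [1, 3, 9, 11, 8, 10, 12, 13]
Visit 1 → queue [3, 9, 11, 8, 10, 12, 13]
Visit 3 → queue [9, 11, 8, 10, 12, 13]
Visit 9 → queue [11, 8, 10, 12, 13]
Visit 11 → queue [8, 10, 12, 13]
Visit 8 → queue [10, 12, 13]
Visit 10 → queue [12, 13]
Visit 12 → queue [13]
Visit 13 → queue []

Visit order: 4, 5, 7, 15, 16, 18, 6, 2, 14, 17, 1, 3, 9, 11, 8, 10, 12, 13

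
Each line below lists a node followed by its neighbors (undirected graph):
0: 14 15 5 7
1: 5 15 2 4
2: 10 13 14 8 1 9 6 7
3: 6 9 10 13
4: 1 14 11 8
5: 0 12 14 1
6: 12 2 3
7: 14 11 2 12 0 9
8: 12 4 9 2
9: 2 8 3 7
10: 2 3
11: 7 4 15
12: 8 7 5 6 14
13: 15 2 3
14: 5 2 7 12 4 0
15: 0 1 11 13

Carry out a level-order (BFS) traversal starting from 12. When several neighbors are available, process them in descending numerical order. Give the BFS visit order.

12, 14, 8, 7, 6, 5, 4, 2, 0, 9, 11, 3, 1, 13, 10, 15

Visit 12; enqueue 14, 8, 7, 6, 5 → queue [14, 8, 7, 6, 5]
Visit 14; enqueue 4, 2, 0 → queue [8, 7, 6, 5, 4, 2, 0]
Visit 8; enqueue 9 → queue [7, 6, 5, 4, 2, 0, 9]
Visit 7; enqueue 11 → queue [6, 5, 4, 2, 0, 9, 11]
Visit 6; enqueue 3 → queue [5, 4, 2, 0, 9, 11, 3]
Visit 5; enqueue 1 → queue [4, 2, 0, 9, 11, 3, 1]
Visit 4 → queue [2, 0, 9, 11, 3, 1]
Visit 2; enqueue 13, 10 → queue [0, 9, 11, 3, 1, 13, 10]
Visit 0; enqueue 15 → queue [9, 11, 3, 1, 13, 10, 15]
Visit 9 → queue [11, 3, 1, 13, 10, 15]
Visit 11 → queue [3, 1, 13, 10, 15]
Visit 3 → queue [1, 13, 10, 15]
Visit 1 → queue [13, 10, 15]
Visit 13 → queue [10, 15]
Visit 10 → queue [15]
Visit 15 → queue []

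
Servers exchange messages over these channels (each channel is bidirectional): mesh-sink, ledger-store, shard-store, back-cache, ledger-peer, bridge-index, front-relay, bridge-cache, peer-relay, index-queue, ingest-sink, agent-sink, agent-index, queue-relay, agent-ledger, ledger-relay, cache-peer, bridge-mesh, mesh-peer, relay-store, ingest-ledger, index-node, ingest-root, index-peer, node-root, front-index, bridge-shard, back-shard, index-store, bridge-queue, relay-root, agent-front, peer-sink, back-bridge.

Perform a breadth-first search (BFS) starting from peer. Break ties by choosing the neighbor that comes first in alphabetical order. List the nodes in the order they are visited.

Visit peer; enqueue cache, index, ledger, mesh, relay, sink → queue [cache, index, ledger, mesh, relay, sink]
Visit cache; enqueue back, bridge → queue [index, ledger, mesh, relay, sink, back, bridge]
Visit index; enqueue agent, front, node, queue, store → queue [ledger, mesh, relay, sink, back, bridge, agent, front, node, queue, store]
Visit ledger; enqueue ingest → queue [mesh, relay, sink, back, bridge, agent, front, node, queue, store, ingest]
Visit mesh → queue [relay, sink, back, bridge, agent, front, node, queue, store, ingest]
Visit relay; enqueue root → queue [sink, back, bridge, agent, front, node, queue, store, ingest, root]
Visit sink → queue [back, bridge, agent, front, node, queue, store, ingest, root]
Visit back; enqueue shard → queue [bridge, agent, front, node, queue, store, ingest, root, shard]
Visit bridge → queue [agent, front, node, queue, store, ingest, root, shard]
Visit agent → queue [front, node, queue, store, ingest, root, shard]
Visit front → queue [node, queue, store, ingest, root, shard]
Visit node → queue [queue, store, ingest, root, shard]
Visit queue → queue [store, ingest, root, shard]
Visit store → queue [ingest, root, shard]
Visit ingest → queue [root, shard]
Visit root → queue [shard]
Visit shard → queue []

peer cache index ledger mesh relay sink back bridge agent front node queue store ingest root shard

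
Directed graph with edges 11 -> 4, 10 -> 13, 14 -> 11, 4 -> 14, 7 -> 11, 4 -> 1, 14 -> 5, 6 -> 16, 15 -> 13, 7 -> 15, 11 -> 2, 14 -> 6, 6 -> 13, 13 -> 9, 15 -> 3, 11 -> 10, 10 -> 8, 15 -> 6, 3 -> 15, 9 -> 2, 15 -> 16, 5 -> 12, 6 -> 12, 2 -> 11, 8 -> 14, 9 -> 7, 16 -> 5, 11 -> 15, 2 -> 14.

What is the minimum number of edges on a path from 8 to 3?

4

Level 0: 8
Level 1: 14
Level 2: 5, 6, 11
Level 3: 2, 4, 10, 12, 13, 15, 16
Level 4: 1, 3, 9
Level 5: 7
3 first appears at level 4.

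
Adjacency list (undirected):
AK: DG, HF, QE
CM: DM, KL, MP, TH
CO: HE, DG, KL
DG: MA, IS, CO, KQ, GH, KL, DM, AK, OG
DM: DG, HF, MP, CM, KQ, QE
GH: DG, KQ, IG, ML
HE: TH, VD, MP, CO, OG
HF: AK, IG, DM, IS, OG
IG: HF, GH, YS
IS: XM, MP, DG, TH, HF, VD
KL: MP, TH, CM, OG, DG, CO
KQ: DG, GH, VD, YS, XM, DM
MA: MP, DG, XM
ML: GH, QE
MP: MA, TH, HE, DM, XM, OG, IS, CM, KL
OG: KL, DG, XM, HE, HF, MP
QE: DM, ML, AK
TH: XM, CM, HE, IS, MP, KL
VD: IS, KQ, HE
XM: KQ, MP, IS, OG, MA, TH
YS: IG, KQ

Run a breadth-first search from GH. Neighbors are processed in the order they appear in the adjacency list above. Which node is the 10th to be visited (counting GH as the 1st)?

Visit GH; enqueue DG, KQ, IG, ML → queue [DG, KQ, IG, ML]
Visit DG; enqueue MA, IS, CO, KL, DM, AK, OG → queue [KQ, IG, ML, MA, IS, CO, KL, DM, AK, OG]
Visit KQ; enqueue VD, YS, XM → queue [IG, ML, MA, IS, CO, KL, DM, AK, OG, VD, YS, XM]
Visit IG; enqueue HF → queue [ML, MA, IS, CO, KL, DM, AK, OG, VD, YS, XM, HF]
Visit ML; enqueue QE → queue [MA, IS, CO, KL, DM, AK, OG, VD, YS, XM, HF, QE]
Visit MA; enqueue MP → queue [IS, CO, KL, DM, AK, OG, VD, YS, XM, HF, QE, MP]
Visit IS; enqueue TH → queue [CO, KL, DM, AK, OG, VD, YS, XM, HF, QE, MP, TH]
Visit CO; enqueue HE → queue [KL, DM, AK, OG, VD, YS, XM, HF, QE, MP, TH, HE]
Visit KL; enqueue CM → queue [DM, AK, OG, VD, YS, XM, HF, QE, MP, TH, HE, CM]
Visit DM → queue [AK, OG, VD, YS, XM, HF, QE, MP, TH, HE, CM]
Visit AK → queue [OG, VD, YS, XM, HF, QE, MP, TH, HE, CM]
Visit OG → queue [VD, YS, XM, HF, QE, MP, TH, HE, CM]
Visit VD → queue [YS, XM, HF, QE, MP, TH, HE, CM]
Visit YS → queue [XM, HF, QE, MP, TH, HE, CM]
Visit XM → queue [HF, QE, MP, TH, HE, CM]
Visit HF → queue [QE, MP, TH, HE, CM]
Visit QE → queue [MP, TH, HE, CM]
Visit MP → queue [TH, HE, CM]
Visit TH → queue [HE, CM]
Visit HE → queue [CM]
Visit CM → queue []

Visit order: GH, DG, KQ, IG, ML, MA, IS, CO, KL, DM, AK, OG, VD, YS, XM, HF, QE, MP, TH, HE, CM

DM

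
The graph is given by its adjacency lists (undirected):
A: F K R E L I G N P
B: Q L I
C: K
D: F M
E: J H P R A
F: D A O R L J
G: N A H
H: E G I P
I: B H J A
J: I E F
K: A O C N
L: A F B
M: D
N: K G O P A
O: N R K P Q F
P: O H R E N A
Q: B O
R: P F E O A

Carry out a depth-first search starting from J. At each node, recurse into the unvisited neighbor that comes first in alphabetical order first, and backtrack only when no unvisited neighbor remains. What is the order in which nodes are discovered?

Visit J
J → E
E → A
A → F
F → D
D → M
F → L
L → B
B → I
I → H
H → G
G → N
N → K
K → C
K → O
O → P
P → R
O → Q

J, E, A, F, D, M, L, B, I, H, G, N, K, C, O, P, R, Q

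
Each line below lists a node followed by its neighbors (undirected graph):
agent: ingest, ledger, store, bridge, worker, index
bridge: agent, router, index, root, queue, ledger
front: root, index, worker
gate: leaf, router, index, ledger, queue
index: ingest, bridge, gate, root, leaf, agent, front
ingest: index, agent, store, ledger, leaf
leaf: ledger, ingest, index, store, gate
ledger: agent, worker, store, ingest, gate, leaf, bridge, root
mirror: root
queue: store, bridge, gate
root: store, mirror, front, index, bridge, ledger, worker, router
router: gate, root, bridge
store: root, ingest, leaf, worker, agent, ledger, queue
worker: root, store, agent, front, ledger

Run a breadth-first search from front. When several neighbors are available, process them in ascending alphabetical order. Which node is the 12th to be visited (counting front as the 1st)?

router

Visit front; enqueue index, root, worker → queue [index, root, worker]
Visit index; enqueue agent, bridge, gate, ingest, leaf → queue [root, worker, agent, bridge, gate, ingest, leaf]
Visit root; enqueue ledger, mirror, router, store → queue [worker, agent, bridge, gate, ingest, leaf, ledger, mirror, router, store]
Visit worker → queue [agent, bridge, gate, ingest, leaf, ledger, mirror, router, store]
Visit agent → queue [bridge, gate, ingest, leaf, ledger, mirror, router, store]
Visit bridge; enqueue queue → queue [gate, ingest, leaf, ledger, mirror, router, store, queue]
Visit gate → queue [ingest, leaf, ledger, mirror, router, store, queue]
Visit ingest → queue [leaf, ledger, mirror, router, store, queue]
Visit leaf → queue [ledger, mirror, router, store, queue]
Visit ledger → queue [mirror, router, store, queue]
Visit mirror → queue [router, store, queue]
Visit router → queue [store, queue]
Visit store → queue [queue]
Visit queue → queue []

Visit order: front, index, root, worker, agent, bridge, gate, ingest, leaf, ledger, mirror, router, store, queue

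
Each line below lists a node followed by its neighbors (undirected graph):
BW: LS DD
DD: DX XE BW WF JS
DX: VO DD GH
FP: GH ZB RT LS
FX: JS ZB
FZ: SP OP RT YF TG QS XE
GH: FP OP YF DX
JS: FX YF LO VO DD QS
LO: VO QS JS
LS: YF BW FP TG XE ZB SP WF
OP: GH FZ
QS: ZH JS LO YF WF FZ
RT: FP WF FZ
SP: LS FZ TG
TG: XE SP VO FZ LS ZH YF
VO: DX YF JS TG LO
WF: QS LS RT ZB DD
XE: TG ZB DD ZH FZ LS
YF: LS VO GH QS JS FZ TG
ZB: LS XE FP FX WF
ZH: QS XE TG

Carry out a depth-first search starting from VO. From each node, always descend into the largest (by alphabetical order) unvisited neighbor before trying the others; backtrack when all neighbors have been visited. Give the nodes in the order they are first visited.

Visit VO
VO → YF
YF → TG
TG → ZH
ZH → XE
XE → ZB
ZB → WF
WF → RT
RT → FZ
FZ → SP
SP → LS
LS → FP
FP → GH
GH → OP
GH → DX
DX → DD
DD → JS
JS → QS
QS → LO
JS → FX
DD → BW

VO YF TG ZH XE ZB WF RT FZ SP LS FP GH OP DX DD JS QS LO FX BW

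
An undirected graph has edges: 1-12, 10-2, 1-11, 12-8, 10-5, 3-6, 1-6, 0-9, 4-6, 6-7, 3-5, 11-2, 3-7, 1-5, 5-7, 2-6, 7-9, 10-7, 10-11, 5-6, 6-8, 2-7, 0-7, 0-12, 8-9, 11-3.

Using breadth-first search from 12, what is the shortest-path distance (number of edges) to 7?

2

Level 0: 12
Level 1: 0, 1, 8
Level 2: 5, 6, 7, 9, 11
Level 3: 2, 3, 4, 10
7 first appears at level 2.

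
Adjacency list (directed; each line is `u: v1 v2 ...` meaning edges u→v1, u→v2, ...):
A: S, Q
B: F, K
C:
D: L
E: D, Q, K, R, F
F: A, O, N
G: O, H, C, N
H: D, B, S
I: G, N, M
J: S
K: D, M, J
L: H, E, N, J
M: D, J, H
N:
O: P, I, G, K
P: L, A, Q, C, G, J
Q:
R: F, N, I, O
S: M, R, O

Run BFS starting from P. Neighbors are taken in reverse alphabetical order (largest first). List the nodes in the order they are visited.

P, Q, L, J, G, C, A, N, H, E, S, O, D, B, R, K, F, M, I

Visit P; enqueue Q, L, J, G, C, A → queue [Q, L, J, G, C, A]
Visit Q → queue [L, J, G, C, A]
Visit L; enqueue N, H, E → queue [J, G, C, A, N, H, E]
Visit J; enqueue S → queue [G, C, A, N, H, E, S]
Visit G; enqueue O → queue [C, A, N, H, E, S, O]
Visit C → queue [A, N, H, E, S, O]
Visit A → queue [N, H, E, S, O]
Visit N → queue [H, E, S, O]
Visit H; enqueue D, B → queue [E, S, O, D, B]
Visit E; enqueue R, K, F → queue [S, O, D, B, R, K, F]
Visit S; enqueue M → queue [O, D, B, R, K, F, M]
Visit O; enqueue I → queue [D, B, R, K, F, M, I]
Visit D → queue [B, R, K, F, M, I]
Visit B → queue [R, K, F, M, I]
Visit R → queue [K, F, M, I]
Visit K → queue [F, M, I]
Visit F → queue [M, I]
Visit M → queue [I]
Visit I → queue []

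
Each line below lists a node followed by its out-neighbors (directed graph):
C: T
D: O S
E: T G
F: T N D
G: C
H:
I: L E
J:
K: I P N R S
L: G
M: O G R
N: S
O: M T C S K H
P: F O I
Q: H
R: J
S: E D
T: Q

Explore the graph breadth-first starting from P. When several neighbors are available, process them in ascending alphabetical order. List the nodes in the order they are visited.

Visit P; enqueue F, I, O → queue [F, I, O]
Visit F; enqueue D, N, T → queue [I, O, D, N, T]
Visit I; enqueue E, L → queue [O, D, N, T, E, L]
Visit O; enqueue C, H, K, M, S → queue [D, N, T, E, L, C, H, K, M, S]
Visit D → queue [N, T, E, L, C, H, K, M, S]
Visit N → queue [T, E, L, C, H, K, M, S]
Visit T; enqueue Q → queue [E, L, C, H, K, M, S, Q]
Visit E; enqueue G → queue [L, C, H, K, M, S, Q, G]
Visit L → queue [C, H, K, M, S, Q, G]
Visit C → queue [H, K, M, S, Q, G]
Visit H → queue [K, M, S, Q, G]
Visit K; enqueue R → queue [M, S, Q, G, R]
Visit M → queue [S, Q, G, R]
Visit S → queue [Q, G, R]
Visit Q → queue [G, R]
Visit G → queue [R]
Visit R; enqueue J → queue [J]
Visit J → queue []

P, F, I, O, D, N, T, E, L, C, H, K, M, S, Q, G, R, J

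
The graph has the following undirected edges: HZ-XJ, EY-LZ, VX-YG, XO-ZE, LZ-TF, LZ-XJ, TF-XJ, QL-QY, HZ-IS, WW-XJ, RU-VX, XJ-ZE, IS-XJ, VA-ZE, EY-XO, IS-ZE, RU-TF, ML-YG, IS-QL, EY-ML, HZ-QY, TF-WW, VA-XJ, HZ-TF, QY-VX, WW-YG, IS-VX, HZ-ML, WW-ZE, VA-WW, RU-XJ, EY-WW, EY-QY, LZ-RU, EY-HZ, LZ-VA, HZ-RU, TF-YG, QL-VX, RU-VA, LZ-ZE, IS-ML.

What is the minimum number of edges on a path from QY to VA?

Level 0: QY
Level 1: EY, HZ, QL, VX
Level 2: IS, LZ, ML, RU, TF, WW, XJ, XO, YG
Level 3: VA, ZE
VA first appears at level 3.

3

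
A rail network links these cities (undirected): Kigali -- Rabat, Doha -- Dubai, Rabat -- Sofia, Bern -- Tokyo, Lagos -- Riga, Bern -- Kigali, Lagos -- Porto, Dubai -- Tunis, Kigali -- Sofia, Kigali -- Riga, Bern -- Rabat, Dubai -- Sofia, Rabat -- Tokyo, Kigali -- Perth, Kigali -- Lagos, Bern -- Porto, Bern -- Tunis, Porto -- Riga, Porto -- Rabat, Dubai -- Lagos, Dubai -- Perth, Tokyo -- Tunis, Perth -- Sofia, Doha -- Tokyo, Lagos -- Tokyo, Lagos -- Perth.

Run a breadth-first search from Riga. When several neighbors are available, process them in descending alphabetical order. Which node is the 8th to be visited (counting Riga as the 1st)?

Perth

Visit Riga; enqueue Porto, Lagos, Kigali → queue [Porto, Lagos, Kigali]
Visit Porto; enqueue Rabat, Bern → queue [Lagos, Kigali, Rabat, Bern]
Visit Lagos; enqueue Tokyo, Perth, Dubai → queue [Kigali, Rabat, Bern, Tokyo, Perth, Dubai]
Visit Kigali; enqueue Sofia → queue [Rabat, Bern, Tokyo, Perth, Dubai, Sofia]
Visit Rabat → queue [Bern, Tokyo, Perth, Dubai, Sofia]
Visit Bern; enqueue Tunis → queue [Tokyo, Perth, Dubai, Sofia, Tunis]
Visit Tokyo; enqueue Doha → queue [Perth, Dubai, Sofia, Tunis, Doha]
Visit Perth → queue [Dubai, Sofia, Tunis, Doha]
Visit Dubai → queue [Sofia, Tunis, Doha]
Visit Sofia → queue [Tunis, Doha]
Visit Tunis → queue [Doha]
Visit Doha → queue []

Visit order: Riga, Porto, Lagos, Kigali, Rabat, Bern, Tokyo, Perth, Dubai, Sofia, Tunis, Doha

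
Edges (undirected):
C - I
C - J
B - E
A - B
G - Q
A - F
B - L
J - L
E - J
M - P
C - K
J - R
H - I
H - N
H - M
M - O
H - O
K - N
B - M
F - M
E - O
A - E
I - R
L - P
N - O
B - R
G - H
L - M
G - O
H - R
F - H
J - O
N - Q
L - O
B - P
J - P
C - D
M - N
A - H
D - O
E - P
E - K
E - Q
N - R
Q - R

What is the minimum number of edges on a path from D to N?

Level 0: D
Level 1: C, O
Level 2: E, G, H, I, J, K, L, M, N
Level 3: A, B, F, P, Q, R
N first appears at level 2.

2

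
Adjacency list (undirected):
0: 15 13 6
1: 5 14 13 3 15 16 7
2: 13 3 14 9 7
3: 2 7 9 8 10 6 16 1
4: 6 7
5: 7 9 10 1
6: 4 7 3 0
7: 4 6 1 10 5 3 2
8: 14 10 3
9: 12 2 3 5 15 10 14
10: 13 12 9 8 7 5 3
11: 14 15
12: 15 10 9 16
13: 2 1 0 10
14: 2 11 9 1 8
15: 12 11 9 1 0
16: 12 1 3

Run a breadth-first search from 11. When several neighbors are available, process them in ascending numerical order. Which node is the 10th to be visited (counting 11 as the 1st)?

Visit 11; enqueue 14, 15 → queue [14, 15]
Visit 14; enqueue 1, 2, 8, 9 → queue [15, 1, 2, 8, 9]
Visit 15; enqueue 0, 12 → queue [1, 2, 8, 9, 0, 12]
Visit 1; enqueue 3, 5, 7, 13, 16 → queue [2, 8, 9, 0, 12, 3, 5, 7, 13, 16]
Visit 2 → queue [8, 9, 0, 12, 3, 5, 7, 13, 16]
Visit 8; enqueue 10 → queue [9, 0, 12, 3, 5, 7, 13, 16, 10]
Visit 9 → queue [0, 12, 3, 5, 7, 13, 16, 10]
Visit 0; enqueue 6 → queue [12, 3, 5, 7, 13, 16, 10, 6]
Visit 12 → queue [3, 5, 7, 13, 16, 10, 6]
Visit 3 → queue [5, 7, 13, 16, 10, 6]
Visit 5 → queue [7, 13, 16, 10, 6]
Visit 7; enqueue 4 → queue [13, 16, 10, 6, 4]
Visit 13 → queue [16, 10, 6, 4]
Visit 16 → queue [10, 6, 4]
Visit 10 → queue [6, 4]
Visit 6 → queue [4]
Visit 4 → queue []

Visit order: 11, 14, 15, 1, 2, 8, 9, 0, 12, 3, 5, 7, 13, 16, 10, 6, 4

3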